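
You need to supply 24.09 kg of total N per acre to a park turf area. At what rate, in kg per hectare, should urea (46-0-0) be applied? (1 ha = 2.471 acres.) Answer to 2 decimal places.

Product per acre = 24.09 / 46% = 52.3696 kg.
Convert to per hectare: 52.3696 × 2.471 = 129.405 kg.

129.41 kg of product per hectare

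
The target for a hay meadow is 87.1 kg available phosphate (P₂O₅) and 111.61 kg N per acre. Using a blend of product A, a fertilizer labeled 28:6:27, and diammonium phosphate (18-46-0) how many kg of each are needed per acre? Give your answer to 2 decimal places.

302.23 kg product A, 149.93 kg diammonium phosphate

Let a = kg of product A, b = kg of diammonium phosphate (per acre).
P₂O₅: 0.06·a + 0.46·b = 87.1
N: 0.28·a + 0.18·b = 111.61
From row1: a = (87.1 − 0.46·b) / 0.06.
Into row2: 0.28·(87.1 − 0.46·b)/0.06 + 0.18·b = 111.61 → b = 149.927, a = 302.225.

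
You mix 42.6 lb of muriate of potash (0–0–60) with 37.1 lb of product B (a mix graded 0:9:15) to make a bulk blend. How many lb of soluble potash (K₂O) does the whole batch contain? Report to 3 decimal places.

K₂O mass = 60%×42.6 + 15%×37.1 = 31.125 lb.

31.125 lb K₂O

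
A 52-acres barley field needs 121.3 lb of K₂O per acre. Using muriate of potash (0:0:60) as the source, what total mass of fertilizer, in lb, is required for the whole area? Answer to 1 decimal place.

Product per acre = 121.3 / 60% = 202.167 lb.
Total product = 202.167 × 52 = 10512.67 lb.

10512.7 lb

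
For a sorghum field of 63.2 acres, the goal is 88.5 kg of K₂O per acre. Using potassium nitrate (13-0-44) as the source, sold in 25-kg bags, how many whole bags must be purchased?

Product per acre = 88.5 / 44% = 201.136 kg.
Total product = 201.136 × 63.2 = 12711.8 kg.
Bags = ⌈12711.8 / 25⌉ = 509.

509 bags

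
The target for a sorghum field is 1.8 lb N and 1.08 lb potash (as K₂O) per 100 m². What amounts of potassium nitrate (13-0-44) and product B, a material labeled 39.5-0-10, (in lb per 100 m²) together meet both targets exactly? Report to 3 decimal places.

1.534 lb potassium nitrate, 4.052 lb product B

With a, b = lb per 100 m² of potassium nitrate and product B:
N: 0.13·a + 0.395·b = 1.8
K₂O: 0.44·a + 0.1·b = 1.08
Eliminate b: (row1) − 0.395/0.1·(row2) → -1.608·a = -2.466, so a = 1.53358.
Then b = (1.08 − 0.44·1.53358) / 0.1 = 4.05224.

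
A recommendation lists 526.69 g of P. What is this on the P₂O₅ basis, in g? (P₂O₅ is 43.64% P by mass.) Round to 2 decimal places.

1206.90 g P₂O₅

P₂O₅ = 526.69 / 0.4364 = 1206.897 g.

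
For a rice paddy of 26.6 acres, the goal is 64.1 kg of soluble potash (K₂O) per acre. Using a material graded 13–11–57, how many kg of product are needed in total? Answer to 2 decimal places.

2991.33 kg

Product per acre = 64.1 / 57% = 112.456 kg.
Total product = 112.456 × 26.6 = 2991.333 kg.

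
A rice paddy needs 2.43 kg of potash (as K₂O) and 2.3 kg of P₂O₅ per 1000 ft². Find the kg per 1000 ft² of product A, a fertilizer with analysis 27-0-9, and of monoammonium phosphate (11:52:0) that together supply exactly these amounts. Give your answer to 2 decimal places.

27.00 kg product A, 4.42 kg monoammonium phosphate

Per-1000 ft² balance (a = product A, b = monoammonium phosphate):
K₂O: 0.09·a + 0·b = 2.43
P₂O₅: 0·a + 0.52·b = 2.3
Solving simultaneously: a = 27, b = 4.42308.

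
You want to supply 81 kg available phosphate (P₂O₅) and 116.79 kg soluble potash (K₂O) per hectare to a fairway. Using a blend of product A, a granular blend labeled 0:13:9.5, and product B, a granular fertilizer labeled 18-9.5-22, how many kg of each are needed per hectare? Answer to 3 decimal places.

343.548 kg product A, 382.513 kg product B

With a, b = kg per hectare of product A and product B:
P₂O₅: 0.13·a + 0.095·b = 81
K₂O: 0.095·a + 0.22·b = 116.79
Eliminate b: (row1) − 0.095/0.22·(row2) → 0.0889773·a = 30.568, so a = 343.5479.
Then b = (116.79 − 0.095·343.5479) / 0.22 = 382.5134.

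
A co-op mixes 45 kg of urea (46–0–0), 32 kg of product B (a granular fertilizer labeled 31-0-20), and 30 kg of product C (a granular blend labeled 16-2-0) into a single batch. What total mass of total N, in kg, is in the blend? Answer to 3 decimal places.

35.420 kg N

N mass = 46%×45 + 31%×32 + 16%×30 = 35.42 kg.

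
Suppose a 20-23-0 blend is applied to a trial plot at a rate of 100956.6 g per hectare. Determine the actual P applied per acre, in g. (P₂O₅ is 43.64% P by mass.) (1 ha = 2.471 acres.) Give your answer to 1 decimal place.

4100.9 g P per acre

P₂O₅ per hectare = 100956.6 × 23% = 23220 g.
Elemental P = 23220 × 0.4364 = 10133.2 g per hectare.
Convert to per acre: 10133.2 × 0.404694 = 4100.86 g.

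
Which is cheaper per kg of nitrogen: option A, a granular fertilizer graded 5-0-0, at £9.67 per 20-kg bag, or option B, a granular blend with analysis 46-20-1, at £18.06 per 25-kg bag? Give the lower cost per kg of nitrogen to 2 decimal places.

option A: N per bag = 20 × 5% = 1 kg; cost = 9.67 / 1 = £9.6700/kg N.
option B: N per bag = 25 × 46% = 11.5 kg; cost = 18.06 / 11.5 = £1.5704/kg N.
option B is cheaper.

£1.57 per kg N (option B)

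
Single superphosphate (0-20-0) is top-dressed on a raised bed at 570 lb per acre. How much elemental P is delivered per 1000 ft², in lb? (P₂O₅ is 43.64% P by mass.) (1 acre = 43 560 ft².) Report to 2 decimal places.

P₂O₅ per acre = 570 × 20% = 114 lb.
Elemental P = 114 × 0.4364 = 49.7496 lb per acre.
Convert to per 1000 ft²: 49.7496 × 0.0229568 = 1.14209 lb.

1.14 lb P per thousand sq ft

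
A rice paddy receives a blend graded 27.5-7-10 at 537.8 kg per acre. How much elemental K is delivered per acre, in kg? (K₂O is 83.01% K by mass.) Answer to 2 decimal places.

K₂O per acre = 537.8 × 10% = 53.78 kg.
Elemental K = 53.78 × 0.8301 = 44.6428 kg per acre.

44.64 kg K per acre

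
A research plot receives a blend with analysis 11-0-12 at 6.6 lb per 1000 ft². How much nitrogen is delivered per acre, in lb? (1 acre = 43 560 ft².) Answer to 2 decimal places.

nitrogen per 1000 ft² = 6.6 × 11% = 0.726 lb.
Convert to per acre: 0.726 × 43.56 = 31.6246 lb.

31.62 lb N per acre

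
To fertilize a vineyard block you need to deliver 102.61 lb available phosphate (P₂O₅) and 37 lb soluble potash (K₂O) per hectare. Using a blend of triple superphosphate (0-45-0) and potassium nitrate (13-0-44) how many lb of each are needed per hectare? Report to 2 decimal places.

Per-hectare balance (a = triple superphosphate, b = potassium nitrate):
P₂O₅: 0.45·a + 0·b = 102.61
K₂O: 0·a + 0.44·b = 37
Solving simultaneously: a = 228.022, b = 84.0909.

228.02 lb triple superphosphate, 84.09 lb potassium nitrate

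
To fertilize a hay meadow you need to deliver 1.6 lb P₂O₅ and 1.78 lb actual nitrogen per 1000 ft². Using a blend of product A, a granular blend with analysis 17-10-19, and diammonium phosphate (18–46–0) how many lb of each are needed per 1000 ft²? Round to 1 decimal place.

Per-1000 ft² balance (a = product A, b = diammonium phosphate):
P₂O₅: 0.1·a + 0.46·b = 1.6
N: 0.17·a + 0.18·b = 1.78
From row1: a = (1.6 − 0.46·b) / 0.1.
Into row2: 0.17·(1.6 − 0.46·b)/0.1 + 0.18·b = 1.78 → b = 1.56146, a = 8.81728.

8.8 lb product A, 1.6 lb diammonium phosphate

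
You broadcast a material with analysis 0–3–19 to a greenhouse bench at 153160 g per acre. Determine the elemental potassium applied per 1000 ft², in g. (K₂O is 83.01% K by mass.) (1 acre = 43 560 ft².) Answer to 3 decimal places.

554.551 g K per thousand sq ft

K₂O per acre = 153160 × 19% = 29100.4 g.
Elemental K = 29100.4 × 0.8301 = 24156.2 g per acre.
Convert to per 1000 ft²: 24156.2 × 0.0229568 = 554.55101 g.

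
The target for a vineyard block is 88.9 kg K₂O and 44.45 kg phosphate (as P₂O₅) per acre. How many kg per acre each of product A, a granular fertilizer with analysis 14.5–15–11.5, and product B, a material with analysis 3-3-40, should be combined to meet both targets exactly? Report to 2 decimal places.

267.25 kg product A, 145.42 kg product B

With a, b = kg per acre of product A and product B:
K₂O: 0.115·a + 0.4·b = 88.9
P₂O₅: 0.15·a + 0.03·b = 44.45
Eliminate a: (row1) − 0.115/0.15·(row2) → 0.377·b = 54.8217, so b = 145.416.
Back-substitute: a = (88.9 − 0.4·145.416) / 0.115 = 267.2502.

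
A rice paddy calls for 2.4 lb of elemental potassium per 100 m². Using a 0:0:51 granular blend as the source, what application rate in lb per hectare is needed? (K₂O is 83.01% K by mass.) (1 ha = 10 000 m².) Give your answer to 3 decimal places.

566.905 lb of product per hectare

As K₂O: 2.4 / 0.8301 = 2.89122 lb per 100 m².
Product per 100 m² = 2.89122 / 51% = 5.66905 lb.
Convert to per hectare: 5.66905 × 100 = 566.90548 lb.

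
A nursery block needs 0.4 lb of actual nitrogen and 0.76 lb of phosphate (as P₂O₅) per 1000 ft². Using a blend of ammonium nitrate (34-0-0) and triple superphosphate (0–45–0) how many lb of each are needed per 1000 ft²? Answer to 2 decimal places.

1.18 lb ammonium nitrate, 1.69 lb triple superphosphate

With a, b = lb per 1000 ft² of ammonium nitrate and triple superphosphate:
N: 0.34·a + 0·b = 0.4
P₂O₅: 0·a + 0.45·b = 0.76
Solving simultaneously: a = 1.17647, b = 1.68889.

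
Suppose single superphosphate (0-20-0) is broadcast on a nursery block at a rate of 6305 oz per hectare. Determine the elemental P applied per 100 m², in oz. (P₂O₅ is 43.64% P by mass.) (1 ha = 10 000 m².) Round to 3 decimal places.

5.503 oz P per hundred sq m

P₂O₅ per hectare = 6305 × 20% = 1261 oz.
Elemental P = 1261 × 0.4364 = 550.3 oz per hectare.
Convert to per 100 m²: 550.3 × 0.01 = 5.503004 oz.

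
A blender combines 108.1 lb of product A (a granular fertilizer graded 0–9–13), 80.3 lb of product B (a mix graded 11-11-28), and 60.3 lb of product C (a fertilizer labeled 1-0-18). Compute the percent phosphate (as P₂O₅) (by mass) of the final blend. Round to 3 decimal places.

7.464% P₂O₅

Total mass = 108.1 + 80.3 + 60.3 = 248.7 lb.
P₂O₅ mass = 9%×108.1 + 11%×80.3 + 0%×60.3 = 18.562 lb.
% P₂O₅ = 18.562 / 248.7 = 7.46361%.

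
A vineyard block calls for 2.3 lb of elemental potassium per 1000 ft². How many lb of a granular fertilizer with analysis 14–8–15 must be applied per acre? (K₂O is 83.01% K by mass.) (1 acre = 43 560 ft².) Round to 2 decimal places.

As K₂O: 2.3 / 0.8301 = 2.77075 lb per 1000 ft².
Product per 1000 ft² = 2.77075 / 15% = 18.4717 lb.
Convert to per acre: 18.4717 × 43.56 = 804.626 lb.

804.63 lb of product per acre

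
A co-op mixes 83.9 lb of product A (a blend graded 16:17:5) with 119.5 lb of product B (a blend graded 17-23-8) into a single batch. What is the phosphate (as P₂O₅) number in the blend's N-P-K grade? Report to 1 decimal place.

20.5% P₂O₅

Total mass = 83.9 + 119.5 = 203.4 lb.
P₂O₅ mass = 17%×83.9 + 23%×119.5 = 41.748 lb.
% P₂O₅ = 41.748 / 203.4 = 20.5251%.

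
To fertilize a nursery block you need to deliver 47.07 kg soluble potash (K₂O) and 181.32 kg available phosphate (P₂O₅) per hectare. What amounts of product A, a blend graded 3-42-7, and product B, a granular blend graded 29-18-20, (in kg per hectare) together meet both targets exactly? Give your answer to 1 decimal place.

Per-hectare balance (a = product A, b = product B):
K₂O: 0.07·a + 0.2·b = 47.07
P₂O₅: 0.42·a + 0.18·b = 181.32
Solving simultaneously: a = 389.235, b = 99.1176.

389.2 kg product A, 99.1 kg product B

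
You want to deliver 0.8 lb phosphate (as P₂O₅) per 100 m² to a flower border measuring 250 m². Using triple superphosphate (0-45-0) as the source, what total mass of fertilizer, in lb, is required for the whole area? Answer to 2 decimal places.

4.44 lb

Product per 100 m² = 0.8 / 45% = 1.77778 lb.
Total product = 1.77778 × 250 / 100 = 4.44444 lb.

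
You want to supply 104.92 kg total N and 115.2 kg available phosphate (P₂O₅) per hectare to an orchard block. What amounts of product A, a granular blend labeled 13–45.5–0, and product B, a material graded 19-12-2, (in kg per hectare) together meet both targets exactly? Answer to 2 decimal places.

With a, b = kg per hectare of product A and product B:
N: 0.13·a + 0.19·b = 104.92
P₂O₅: 0.455·a + 0.12·b = 115.2
Eliminate a: (row1) − 0.13/0.455·(row2) → 0.155714·b = 72.0057, so b = 462.422.
Back-substitute: a = (104.92 − 0.19·462.422) / 0.13 = 131.229.

131.23 kg product A, 462.42 kg product B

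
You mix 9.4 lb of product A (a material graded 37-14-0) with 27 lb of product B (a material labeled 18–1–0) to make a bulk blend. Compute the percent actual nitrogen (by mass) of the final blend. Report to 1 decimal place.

Total mass = 9.4 + 27 = 36.4 lb.
N mass = 37%×9.4 + 18%×27 = 8.338 lb.
% N = 8.338 / 36.4 = 22.9066%.

22.9% N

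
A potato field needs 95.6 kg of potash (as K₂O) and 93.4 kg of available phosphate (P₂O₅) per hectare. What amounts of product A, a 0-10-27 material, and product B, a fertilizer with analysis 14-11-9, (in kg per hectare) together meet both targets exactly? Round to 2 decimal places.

With a, b = kg per hectare of product A and product B:
K₂O: 0.27·a + 0.09·b = 95.6
P₂O₅: 0.1·a + 0.11·b = 93.4
Eliminate a: (row1) − 0.27/0.1·(row2) → -0.207·b = -156.58, so b = 756.425.
Back-substitute: a = (95.6 − 0.09·756.425) / 0.27 = 101.932.

101.93 kg product A, 756.43 kg product B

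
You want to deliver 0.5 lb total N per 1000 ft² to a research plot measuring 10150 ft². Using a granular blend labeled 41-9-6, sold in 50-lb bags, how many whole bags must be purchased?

Product per 1000 ft² = 0.5 / 41% = 1.21951 lb.
Total product = 1.21951 × 10150 / 1000 = 12.378 lb.
Bags = ⌈12.378 / 50⌉ = 1.

1 bags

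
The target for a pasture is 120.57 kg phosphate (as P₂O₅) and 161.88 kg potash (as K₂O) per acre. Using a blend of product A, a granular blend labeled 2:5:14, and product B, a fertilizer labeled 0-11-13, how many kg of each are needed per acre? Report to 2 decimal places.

Let a = kg of product A, b = kg of product B (per acre).
P₂O₅: 0.05·a + 0.11·b = 120.57
K₂O: 0.14·a + 0.13·b = 161.88
Solving simultaneously: a = 239.629, b = 987.169.

239.63 kg product A, 987.17 kg product B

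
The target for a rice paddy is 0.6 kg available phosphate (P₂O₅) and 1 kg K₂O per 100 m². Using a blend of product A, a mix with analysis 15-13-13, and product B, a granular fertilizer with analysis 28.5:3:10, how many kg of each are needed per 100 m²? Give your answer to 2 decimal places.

With a, b = kg per 100 m² of product A and product B:
P₂O₅: 0.13·a + 0.03·b = 0.6
K₂O: 0.13·a + 0.1·b = 1
Eliminate a: (row1) − 0.13/0.13·(row2) → -0.07·b = -0.4, so b = 5.71429.
Back-substitute: a = (0.6 − 0.03·5.71429) / 0.13 = 3.2967.

3.30 kg product A, 5.71 kg product B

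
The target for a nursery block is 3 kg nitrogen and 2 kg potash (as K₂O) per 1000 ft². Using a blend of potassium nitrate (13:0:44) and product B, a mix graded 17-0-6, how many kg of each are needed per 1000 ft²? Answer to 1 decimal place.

With a, b = kg per 1000 ft² of potassium nitrate and product B:
N: 0.13·a + 0.17·b = 3
K₂O: 0.44·a + 0.06·b = 2
From row1: a = (3 − 0.17·b) / 0.13.
Into row2: 0.44·(3 − 0.17·b)/0.13 + 0.06·b = 2 → b = 15.8209, a = 2.38806.

2.4 kg potassium nitrate, 15.8 kg product B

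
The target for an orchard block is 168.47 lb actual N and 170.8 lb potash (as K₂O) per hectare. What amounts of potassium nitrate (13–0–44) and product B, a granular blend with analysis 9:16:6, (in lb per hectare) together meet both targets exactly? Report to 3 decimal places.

With a, b = lb per hectare of potassium nitrate and product B:
N: 0.13·a + 0.09·b = 168.47
K₂O: 0.44·a + 0.06·b = 170.8
Solving simultaneously: a = 165.5283, b = 1632.79245.

165.528 lb potassium nitrate, 1632.792 lb product B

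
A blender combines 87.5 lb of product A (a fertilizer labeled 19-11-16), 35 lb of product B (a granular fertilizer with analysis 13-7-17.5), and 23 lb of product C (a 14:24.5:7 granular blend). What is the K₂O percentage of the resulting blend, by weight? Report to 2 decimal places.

14.94% K₂O

Total mass = 87.5 + 35 + 23 = 145.5 lb.
K₂O mass = 16%×87.5 + 17.5%×35 + 7%×23 = 21.735 lb.
% K₂O = 21.735 / 145.5 = 14.9381%.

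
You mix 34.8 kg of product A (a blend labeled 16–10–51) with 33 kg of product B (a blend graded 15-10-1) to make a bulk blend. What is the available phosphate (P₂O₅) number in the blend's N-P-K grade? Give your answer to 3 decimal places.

10.000% P₂O₅

Total mass = 34.8 + 33 = 67.8 kg.
P₂O₅ mass = 10%×34.8 + 10%×33 = 6.78 kg.
% P₂O₅ = 6.78 / 67.8 = 10%.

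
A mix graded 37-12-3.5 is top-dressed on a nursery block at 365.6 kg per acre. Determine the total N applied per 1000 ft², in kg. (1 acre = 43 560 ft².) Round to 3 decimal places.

3.105 kg N per thousand sq ft

nitrogen per acre = 365.6 × 37% = 135.272 kg.
Convert to per 1000 ft²: 135.272 × 0.0229568 = 3.10542 kg.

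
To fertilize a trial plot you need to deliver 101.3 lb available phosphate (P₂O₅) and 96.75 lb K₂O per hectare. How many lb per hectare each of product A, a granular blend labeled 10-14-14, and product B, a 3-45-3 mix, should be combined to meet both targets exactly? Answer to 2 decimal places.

688.75 lb product A, 10.83 lb product B

Per-hectare balance (a = product A, b = product B):
P₂O₅: 0.14·a + 0.45·b = 101.3
K₂O: 0.14·a + 0.03·b = 96.75
Solving simultaneously: a = 688.75, b = 10.8333.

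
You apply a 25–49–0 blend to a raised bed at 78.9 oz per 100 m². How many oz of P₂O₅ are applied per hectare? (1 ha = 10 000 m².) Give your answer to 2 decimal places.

P₂O₅ per 100 m² = 78.9 × 49% = 38.661 oz.
Convert to per hectare: 38.661 × 100 = 3866.1 oz.

3866.10 oz P₂O₅ per hectare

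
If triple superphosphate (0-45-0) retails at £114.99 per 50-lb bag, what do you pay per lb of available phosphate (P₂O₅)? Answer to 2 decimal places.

P₂O₅ in bag = 50 × 45% = 22.5 lb.
Cost per lb P₂O₅ = £114.99 / 22.5 = £5.1107.

£5.11 per lb P₂O₅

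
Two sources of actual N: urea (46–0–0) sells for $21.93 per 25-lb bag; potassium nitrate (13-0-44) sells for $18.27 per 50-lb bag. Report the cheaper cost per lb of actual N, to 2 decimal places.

urea: N per bag = 25 × 46% = 11.5 lb; cost = 21.93 / 11.5 = $1.9070/lb N.
potassium nitrate: N per bag = 50 × 13% = 6.5 lb; cost = 18.27 / 6.5 = $2.8108/lb N.
urea is cheaper.

$1.91 per lb N (urea)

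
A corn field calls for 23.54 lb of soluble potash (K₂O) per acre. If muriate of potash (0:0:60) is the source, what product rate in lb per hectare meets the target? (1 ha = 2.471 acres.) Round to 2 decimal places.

96.95 lb of product per hectare

Product per acre = 23.54 / 60% = 39.2333 lb.
Convert to per hectare: 39.2333 × 2.471 = 96.9456 lb.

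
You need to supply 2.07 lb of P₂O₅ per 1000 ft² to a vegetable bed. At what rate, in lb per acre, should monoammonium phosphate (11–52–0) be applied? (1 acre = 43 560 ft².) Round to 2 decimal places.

Product per 1000 ft² = 2.07 / 52% = 3.98077 lb.
Convert to per acre: 3.98077 × 43.56 = 173.402 lb.

173.40 lb of product per acre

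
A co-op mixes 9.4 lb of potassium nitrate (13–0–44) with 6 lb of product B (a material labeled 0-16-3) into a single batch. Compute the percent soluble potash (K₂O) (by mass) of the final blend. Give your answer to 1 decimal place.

Total mass = 9.4 + 6 = 15.4 lb.
K₂O mass = 44%×9.4 + 3%×6 = 4.316 lb.
% K₂O = 4.316 / 15.4 = 28.026%.

28.0% K₂O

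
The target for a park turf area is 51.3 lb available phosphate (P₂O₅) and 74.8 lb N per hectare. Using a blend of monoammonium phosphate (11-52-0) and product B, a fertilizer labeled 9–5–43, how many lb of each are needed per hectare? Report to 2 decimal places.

With a, b = lb per hectare of monoammonium phosphate and product B:
P₂O₅: 0.52·a + 0.05·b = 51.3
N: 0.11·a + 0.09·b = 74.8
Solving simultaneously: a = 21.2349, b = 805.157.

21.23 lb monoammonium phosphate, 805.16 lb product B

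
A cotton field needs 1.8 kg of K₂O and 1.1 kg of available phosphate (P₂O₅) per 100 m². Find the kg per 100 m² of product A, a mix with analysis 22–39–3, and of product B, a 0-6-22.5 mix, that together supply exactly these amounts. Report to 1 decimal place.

1.6 kg product A, 7.8 kg product B

Per-100 m² balance (a = product A, b = product B):
K₂O: 0.03·a + 0.225·b = 1.8
P₂O₅: 0.39·a + 0.06·b = 1.1
Eliminate b: (row1) − 0.225/0.06·(row2) → -1.4325·a = -2.325, so a = 1.62304.
Then b = (1.1 − 0.39·1.62304) / 0.06 = 7.7836.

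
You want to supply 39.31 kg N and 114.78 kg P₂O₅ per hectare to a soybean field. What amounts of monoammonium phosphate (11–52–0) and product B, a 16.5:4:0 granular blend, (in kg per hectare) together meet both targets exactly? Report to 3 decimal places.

Let a = kg of monoammonium phosphate, b = kg of product B (per hectare).
N: 0.11·a + 0.165·b = 39.31
P₂O₅: 0.52·a + 0.04·b = 114.78
From row1: a = (39.31 − 0.165·b) / 0.11.
Into row2: 0.52·(39.31 − 0.165·b)/0.11 + 0.04·b = 114.78 → b = 96.0123, a = 213.3452.

213.345 kg monoammonium phosphate, 96.012 kg product B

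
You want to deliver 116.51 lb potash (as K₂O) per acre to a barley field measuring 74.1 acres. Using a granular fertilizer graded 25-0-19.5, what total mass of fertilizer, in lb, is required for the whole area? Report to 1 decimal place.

Product per acre = 116.51 / 19.5% = 597.487 lb.
Total product = 597.487 × 74.1 = 44273.8 lb.

44273.8 lb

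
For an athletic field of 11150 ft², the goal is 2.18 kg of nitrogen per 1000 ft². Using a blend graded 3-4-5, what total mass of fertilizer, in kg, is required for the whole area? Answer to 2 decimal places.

810.23 kg

Product per 1000 ft² = 2.18 / 3% = 72.6667 kg.
Total product = 72.6667 × 11150 / 1000 = 810.233 kg.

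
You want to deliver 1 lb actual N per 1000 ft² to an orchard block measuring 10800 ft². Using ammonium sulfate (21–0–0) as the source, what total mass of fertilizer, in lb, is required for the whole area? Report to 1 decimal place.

Product per 1000 ft² = 1 / 21% = 4.7619 lb.
Total product = 4.7619 × 10800 / 1000 = 51.4286 lb.

51.4 lb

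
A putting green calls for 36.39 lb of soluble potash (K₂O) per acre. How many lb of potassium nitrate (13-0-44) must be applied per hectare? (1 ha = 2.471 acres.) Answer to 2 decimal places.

204.36 lb of product per hectare

Product per acre = 36.39 / 44% = 82.7045 lb.
Convert to per hectare: 82.7045 × 2.471 = 204.363 lb.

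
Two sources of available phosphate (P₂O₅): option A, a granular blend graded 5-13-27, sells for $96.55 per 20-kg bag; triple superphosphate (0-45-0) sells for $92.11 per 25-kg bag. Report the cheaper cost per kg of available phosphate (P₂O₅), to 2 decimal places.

$8.19 per kg P₂O₅ (triple superphosphate)

option A: P₂O₅ per bag = 20 × 13% = 2.6 kg; cost = 96.55 / 2.6 = $37.1346/kg P₂O₅.
triple superphosphate: P₂O₅ per bag = 25 × 45% = 11.25 kg; cost = 92.11 / 11.25 = $8.1876/kg P₂O₅.
triple superphosphate is cheaper.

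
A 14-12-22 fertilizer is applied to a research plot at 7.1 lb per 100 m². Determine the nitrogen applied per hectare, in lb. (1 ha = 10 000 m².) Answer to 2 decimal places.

nitrogen per 100 m² = 7.1 × 14% = 0.994 lb.
Convert to per hectare: 0.994 × 100 = 99.4 lb.

99.40 lb N per hectare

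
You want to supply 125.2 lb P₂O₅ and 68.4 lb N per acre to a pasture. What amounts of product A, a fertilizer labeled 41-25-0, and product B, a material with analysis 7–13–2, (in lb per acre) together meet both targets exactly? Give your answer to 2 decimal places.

Let a = lb of product A, b = lb of product B (per acre).
P₂O₅: 0.25·a + 0.13·b = 125.2
N: 0.41·a + 0.07·b = 68.4
Solving simultaneously: a = 3.57542, b = 956.201.

3.58 lb product A, 956.20 lb product B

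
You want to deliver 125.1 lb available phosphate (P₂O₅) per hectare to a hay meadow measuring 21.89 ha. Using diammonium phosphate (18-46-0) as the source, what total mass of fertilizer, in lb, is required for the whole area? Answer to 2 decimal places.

5953.13 lb

Product per hectare = 125.1 / 46% = 271.957 lb.
Total product = 271.957 × 21.89 = 5953.128 lb.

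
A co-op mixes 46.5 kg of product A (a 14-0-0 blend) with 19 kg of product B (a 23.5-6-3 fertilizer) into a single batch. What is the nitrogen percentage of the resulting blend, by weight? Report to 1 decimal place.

16.8% N

Total mass = 46.5 + 19 = 65.5 kg.
N mass = 14%×46.5 + 23.5%×19 = 10.975 kg.
% N = 10.975 / 65.5 = 16.7557%.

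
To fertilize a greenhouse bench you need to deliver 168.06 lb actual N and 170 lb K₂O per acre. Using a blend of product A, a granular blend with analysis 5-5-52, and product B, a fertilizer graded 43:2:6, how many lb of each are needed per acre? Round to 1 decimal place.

285.7 lb product A, 357.6 lb product B

Let a = lb of product A, b = lb of product B (per acre).
N: 0.05·a + 0.43·b = 168.06
K₂O: 0.52·a + 0.06·b = 170
From row1: a = (168.06 − 0.43·b) / 0.05.
Into row2: 0.52·(168.06 − 0.43·b)/0.05 + 0.06·b = 170 → b = 357.621, a = 285.659.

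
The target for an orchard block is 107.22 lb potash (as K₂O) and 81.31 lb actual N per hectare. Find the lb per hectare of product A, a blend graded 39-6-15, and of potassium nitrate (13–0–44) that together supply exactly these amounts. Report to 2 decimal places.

143.58 lb product A, 194.74 lb potassium nitrate

Per-hectare balance (a = product A, b = potassium nitrate):
K₂O: 0.15·a + 0.44·b = 107.22
N: 0.39·a + 0.13·b = 81.31
Eliminate b: (row1) − 0.44/0.13·(row2) → -1.17·a = -167.983, so a = 143.575.
Then b = (81.31 − 0.39·143.575) / 0.13 = 194.736.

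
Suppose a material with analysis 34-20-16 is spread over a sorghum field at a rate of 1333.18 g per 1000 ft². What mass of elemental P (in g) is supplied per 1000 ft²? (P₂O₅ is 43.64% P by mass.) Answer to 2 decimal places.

P₂O₅ per 1000 ft² = 1333.18 × 20% = 266.636 g.
Elemental P = 266.636 × 0.4364 = 116.35995 g per 1000 ft².

116.36 g P per thousand sq ft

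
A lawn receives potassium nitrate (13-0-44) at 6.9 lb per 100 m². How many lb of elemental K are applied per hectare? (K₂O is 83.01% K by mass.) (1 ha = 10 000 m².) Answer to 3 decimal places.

252.018 lb K per hectare

K₂O per 100 m² = 6.9 × 44% = 3.036 lb.
Elemental K = 3.036 × 0.8301 = 2.52018 lb per 100 m².
Convert to per hectare: 2.52018 × 100 = 252.0184 lb.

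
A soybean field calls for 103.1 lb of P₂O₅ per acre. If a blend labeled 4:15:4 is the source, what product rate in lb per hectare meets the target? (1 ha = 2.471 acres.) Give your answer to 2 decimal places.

1698.40 lb of product per hectare

Product per acre = 103.1 / 15% = 687.333 lb.
Convert to per hectare: 687.333 × 2.471 = 1698.401 lb.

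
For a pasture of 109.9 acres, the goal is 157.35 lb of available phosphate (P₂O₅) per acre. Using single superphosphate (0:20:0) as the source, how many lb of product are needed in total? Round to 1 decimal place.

86463.8 lb

Product per acre = 157.35 / 20% = 786.75 lb.
Total product = 786.75 × 109.9 = 86463.82 lb.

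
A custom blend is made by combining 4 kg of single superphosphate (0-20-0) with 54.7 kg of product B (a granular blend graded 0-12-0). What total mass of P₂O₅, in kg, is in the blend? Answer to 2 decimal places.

P₂O₅ mass = 20%×4 + 12%×54.7 = 7.364 kg.

7.36 kg P₂O₅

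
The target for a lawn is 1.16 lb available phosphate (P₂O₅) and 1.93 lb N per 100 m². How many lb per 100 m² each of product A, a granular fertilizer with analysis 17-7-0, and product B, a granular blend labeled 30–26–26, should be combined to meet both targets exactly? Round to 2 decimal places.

Let a = lb of product A, b = lb of product B (per 100 m²).
P₂O₅: 0.07·a + 0.26·b = 1.16
N: 0.17·a + 0.3·b = 1.93
Eliminate b: (row1) − 0.26/0.3·(row2) → -0.0773333·a = -0.512667, so a = 6.62931.
Then b = (1.93 − 0.17·6.62931) / 0.3 = 2.67672.

6.63 lb product A, 2.68 lb product B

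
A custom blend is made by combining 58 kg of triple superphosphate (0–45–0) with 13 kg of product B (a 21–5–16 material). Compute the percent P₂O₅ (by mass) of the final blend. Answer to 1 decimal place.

37.7% P₂O₅

Total mass = 58 + 13 = 71 kg.
P₂O₅ mass = 45%×58 + 5%×13 = 26.75 kg.
% P₂O₅ = 26.75 / 71 = 37.6761%.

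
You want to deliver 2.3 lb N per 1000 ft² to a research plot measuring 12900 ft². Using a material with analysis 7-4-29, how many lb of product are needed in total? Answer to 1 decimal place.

Product per 1000 ft² = 2.3 / 7% = 32.8571 lb.
Total product = 32.8571 × 12900 / 1000 = 423.857 lb.

423.9 lb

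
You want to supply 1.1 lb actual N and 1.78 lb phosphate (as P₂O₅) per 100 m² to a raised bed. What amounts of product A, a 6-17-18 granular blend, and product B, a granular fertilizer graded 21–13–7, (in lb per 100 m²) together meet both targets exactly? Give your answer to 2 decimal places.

Let a = lb of product A, b = lb of product B (per 100 m²).
N: 0.06·a + 0.21·b = 1.1
P₂O₅: 0.17·a + 0.13·b = 1.78
Eliminate a: (row1) − 0.06/0.17·(row2) → 0.164118·b = 0.471765, so b = 2.87455.
Back-substitute: a = (1.1 − 0.21·2.87455) / 0.06 = 8.2724.

8.27 lb product A, 2.87 lb product B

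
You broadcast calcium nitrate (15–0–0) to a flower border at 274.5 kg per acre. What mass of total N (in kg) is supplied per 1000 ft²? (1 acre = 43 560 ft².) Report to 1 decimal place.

0.9 kg N per thousand sq ft

nitrogen per acre = 274.5 × 15% = 41.175 kg.
Convert to per 1000 ft²: 41.175 × 0.0229568 = 0.945248 kg.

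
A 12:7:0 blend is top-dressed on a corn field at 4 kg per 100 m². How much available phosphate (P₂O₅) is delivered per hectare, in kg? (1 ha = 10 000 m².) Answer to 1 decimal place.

P₂O₅ per 100 m² = 4 × 7% = 0.28 kg.
Convert to per hectare: 0.28 × 100 = 28 kg.

28.0 kg P₂O₅ per hectare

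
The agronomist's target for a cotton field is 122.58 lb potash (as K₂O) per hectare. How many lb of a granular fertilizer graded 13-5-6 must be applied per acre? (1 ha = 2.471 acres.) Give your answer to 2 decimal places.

826.79 lb of product per acre

Product per hectare = 122.58 / 6% = 2043 lb.
Convert to per acre: 2043 × 0.404694 = 826.791 lb.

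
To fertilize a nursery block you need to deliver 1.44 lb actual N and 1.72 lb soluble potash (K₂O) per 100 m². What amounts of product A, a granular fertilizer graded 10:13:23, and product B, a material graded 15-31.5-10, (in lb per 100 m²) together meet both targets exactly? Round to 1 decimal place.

Let a = lb of product A, b = lb of product B (per 100 m²).
N: 0.1·a + 0.15·b = 1.44
K₂O: 0.23·a + 0.1·b = 1.72
Eliminate a: (row1) − 0.1/0.23·(row2) → 0.106522·b = 0.692174, so b = 6.49796.
Back-substitute: a = (1.44 − 0.15·6.49796) / 0.1 = 4.65306.

4.7 lb product A, 6.5 lb product B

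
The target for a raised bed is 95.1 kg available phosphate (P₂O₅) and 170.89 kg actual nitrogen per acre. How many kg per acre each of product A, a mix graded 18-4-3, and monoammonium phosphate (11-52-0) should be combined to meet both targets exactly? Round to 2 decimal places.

878.94 kg product A, 115.27 kg monoammonium phosphate

Let a = kg of product A, b = kg of monoammonium phosphate (per acre).
P₂O₅: 0.04·a + 0.52·b = 95.1
N: 0.18·a + 0.11·b = 170.89
Eliminate b: (row1) − 0.52/0.11·(row2) → -0.810909·a = -712.744, so a = 878.944.
Then b = (170.89 − 0.18·878.944) / 0.11 = 115.274.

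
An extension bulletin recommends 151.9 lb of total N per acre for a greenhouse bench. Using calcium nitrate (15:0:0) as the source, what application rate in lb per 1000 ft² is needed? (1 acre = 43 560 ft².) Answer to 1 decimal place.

23.2 lb of product per thousand sq ft

Product per acre = 151.9 / 15% = 1012.67 lb.
Convert to per 1000 ft²: 1012.67 × 0.0229568 = 23.2476 lb.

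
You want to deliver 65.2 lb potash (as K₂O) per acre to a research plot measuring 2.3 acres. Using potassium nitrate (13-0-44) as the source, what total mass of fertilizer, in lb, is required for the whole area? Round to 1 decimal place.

Product per acre = 65.2 / 44% = 148.182 lb.
Total product = 148.182 × 2.3 = 340.818 lb.

340.8 lb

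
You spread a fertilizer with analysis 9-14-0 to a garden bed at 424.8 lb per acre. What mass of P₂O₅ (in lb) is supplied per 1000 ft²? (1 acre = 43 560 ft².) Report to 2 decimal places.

1.37 lb P₂O₅ per thousand sq ft

P₂O₅ per acre = 424.8 × 14% = 59.472 lb.
Convert to per 1000 ft²: 59.472 × 0.0229568 = 1.36529 lb.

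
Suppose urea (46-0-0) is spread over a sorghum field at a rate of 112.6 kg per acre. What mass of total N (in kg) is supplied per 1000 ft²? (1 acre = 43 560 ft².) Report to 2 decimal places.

nitrogen per acre = 112.6 × 46% = 51.796 kg.
Convert to per 1000 ft²: 51.796 × 0.0229568 = 1.18907 kg.

1.19 kg N per thousand sq ft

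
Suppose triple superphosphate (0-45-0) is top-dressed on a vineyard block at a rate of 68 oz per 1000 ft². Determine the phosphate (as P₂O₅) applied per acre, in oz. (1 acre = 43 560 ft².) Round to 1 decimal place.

1332.9 oz P₂O₅ per acre

P₂O₅ per 1000 ft² = 68 × 45% = 30.6 oz.
Convert to per acre: 30.6 × 43.56 = 1332.94 oz.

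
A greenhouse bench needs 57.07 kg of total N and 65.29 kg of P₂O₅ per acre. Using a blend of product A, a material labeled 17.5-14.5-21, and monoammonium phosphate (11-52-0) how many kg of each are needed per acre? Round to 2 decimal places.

Per-acre balance (a = product A, b = monoammonium phosphate):
N: 0.175·a + 0.11·b = 57.07
P₂O₅: 0.145·a + 0.52·b = 65.29
Solving simultaneously: a = 299.727, b = 41.98001.

299.73 kg product A, 41.98 kg monoammonium phosphate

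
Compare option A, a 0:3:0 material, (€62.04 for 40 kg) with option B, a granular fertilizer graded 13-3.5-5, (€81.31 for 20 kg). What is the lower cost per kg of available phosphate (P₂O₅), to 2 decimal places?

option A: P₂O₅ per bag = 40 × 3% = 1.2 kg; cost = 62.04 / 1.2 = €51.7000/kg P₂O₅.
option B: P₂O₅ per bag = 20 × 3.5% = 0.7 kg; cost = 81.31 / 0.7 = €116.1571/kg P₂O₅.
option A is cheaper.

€51.70 per kg P₂O₅ (option A)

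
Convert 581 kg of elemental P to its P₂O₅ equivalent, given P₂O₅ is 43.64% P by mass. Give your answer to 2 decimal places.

P₂O₅ = 581 / 0.4364 = 1331.347 kg.

1331.35 kg P₂O₅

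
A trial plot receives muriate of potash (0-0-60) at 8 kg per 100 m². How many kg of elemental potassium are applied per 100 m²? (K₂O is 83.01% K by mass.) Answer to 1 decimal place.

4.0 kg K per hundred sq m

K₂O per 100 m² = 8 × 60% = 4.8 kg.
Elemental K = 4.8 × 0.8301 = 3.98448 kg per 100 m².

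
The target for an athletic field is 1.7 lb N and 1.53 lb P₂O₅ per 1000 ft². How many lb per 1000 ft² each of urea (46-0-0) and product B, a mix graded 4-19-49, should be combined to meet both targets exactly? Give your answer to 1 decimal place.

Let a = lb of urea, b = lb of product B (per 1000 ft²).
N: 0.46·a + 0.04·b = 1.7
P₂O₅: 0·a + 0.19·b = 1.53
Solving simultaneously: a = 2.99542, b = 8.05263.

3.0 lb urea, 8.1 lb product B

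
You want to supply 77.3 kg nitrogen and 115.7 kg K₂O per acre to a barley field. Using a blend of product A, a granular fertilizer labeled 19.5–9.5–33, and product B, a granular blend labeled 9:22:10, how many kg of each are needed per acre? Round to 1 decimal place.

Per-acre balance (a = product A, b = product B):
N: 0.195·a + 0.09·b = 77.3
K₂O: 0.33·a + 0.1·b = 115.7
Solving simultaneously: a = 263.039, b = 288.971.

263.0 kg product A, 289.0 kg product B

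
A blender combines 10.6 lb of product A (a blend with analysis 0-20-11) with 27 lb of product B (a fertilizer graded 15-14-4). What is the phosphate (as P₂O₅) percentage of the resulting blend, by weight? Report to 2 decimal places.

15.69% P₂O₅

Total mass = 10.6 + 27 = 37.6 lb.
P₂O₅ mass = 20%×10.6 + 14%×27 = 5.9 lb.
% P₂O₅ = 5.9 / 37.6 = 15.6915%.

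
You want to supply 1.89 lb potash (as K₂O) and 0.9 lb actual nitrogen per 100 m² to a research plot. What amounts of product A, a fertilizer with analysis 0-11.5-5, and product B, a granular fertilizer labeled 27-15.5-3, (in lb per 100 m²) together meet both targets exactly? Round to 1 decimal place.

Per-100 m² balance (a = product A, b = product B):
K₂O: 0.05·a + 0.03·b = 1.89
N: 0·a + 0.27·b = 0.9
Solving simultaneously: a = 35.8, b = 3.33333.

35.8 lb product A, 3.3 lb product B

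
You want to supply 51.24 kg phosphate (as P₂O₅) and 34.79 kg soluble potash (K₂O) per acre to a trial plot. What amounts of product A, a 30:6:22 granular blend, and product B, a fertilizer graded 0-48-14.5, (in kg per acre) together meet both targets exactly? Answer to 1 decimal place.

Let a = kg of product A, b = kg of product B (per acre).
P₂O₅: 0.06·a + 0.48·b = 51.24
K₂O: 0.22·a + 0.145·b = 34.79
Solving simultaneously: a = 95.6594, b = 94.7926.

95.7 kg product A, 94.8 kg product B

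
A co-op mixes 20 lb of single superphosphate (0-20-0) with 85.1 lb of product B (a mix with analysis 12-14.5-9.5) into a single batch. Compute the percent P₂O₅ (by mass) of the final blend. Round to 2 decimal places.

Total mass = 20 + 85.1 = 105.1 lb.
P₂O₅ mass = 20%×20 + 14.5%×85.1 = 16.3395 lb.
% P₂O₅ = 16.3395 / 105.1 = 15.5466%.

15.55% P₂O₅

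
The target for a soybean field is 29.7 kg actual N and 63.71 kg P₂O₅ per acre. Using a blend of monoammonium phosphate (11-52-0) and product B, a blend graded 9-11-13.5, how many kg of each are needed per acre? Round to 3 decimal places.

71.092 kg monoammonium phosphate, 243.110 kg product B

Per-acre balance (a = monoammonium phosphate, b = product B):
N: 0.11·a + 0.09·b = 29.7
P₂O₅: 0.52·a + 0.11·b = 63.71
Solving simultaneously: a = 71.0922, b = 243.1095.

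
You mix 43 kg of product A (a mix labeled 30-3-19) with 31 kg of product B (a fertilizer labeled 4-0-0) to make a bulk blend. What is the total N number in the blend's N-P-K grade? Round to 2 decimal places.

Total mass = 43 + 31 = 74 kg.
N mass = 30%×43 + 4%×31 = 14.14 kg.
% N = 14.14 / 74 = 19.1081%.

19.11% N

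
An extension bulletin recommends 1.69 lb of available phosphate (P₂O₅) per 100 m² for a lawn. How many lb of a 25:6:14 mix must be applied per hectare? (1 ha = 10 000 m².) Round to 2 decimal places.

Product per 100 m² = 1.69 / 6% = 28.1667 lb.
Convert to per hectare: 28.1667 × 100 = 2816.667 lb.

2816.67 lb of product per hectare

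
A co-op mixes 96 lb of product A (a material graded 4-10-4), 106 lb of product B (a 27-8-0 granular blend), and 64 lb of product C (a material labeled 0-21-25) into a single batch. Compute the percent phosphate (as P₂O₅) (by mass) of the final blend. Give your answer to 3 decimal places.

11.850% P₂O₅

Total mass = 96 + 106 + 64 = 266 lb.
P₂O₅ mass = 10%×96 + 8%×106 + 21%×64 = 31.52 lb.
% P₂O₅ = 31.52 / 266 = 11.8496%.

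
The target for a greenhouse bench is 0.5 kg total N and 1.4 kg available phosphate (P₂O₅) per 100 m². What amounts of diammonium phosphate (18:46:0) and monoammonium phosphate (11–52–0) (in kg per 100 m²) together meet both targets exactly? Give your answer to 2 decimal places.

2.47 kg diammonium phosphate, 0.51 kg monoammonium phosphate

Per-100 m² balance (a = diammonium phosphate, b = monoammonium phosphate):
N: 0.18·a + 0.11·b = 0.5
P₂O₅: 0.46·a + 0.52·b = 1.4
Solving simultaneously: a = 2.46512, b = 0.511628.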